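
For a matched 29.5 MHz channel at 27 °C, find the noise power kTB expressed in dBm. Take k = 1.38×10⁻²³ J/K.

T = 27 °C + 273.15 = 300.15 K
P_n = kTB = 1.38×10⁻²³ × 300.15 × 2.95×10⁷ = 1.22×10⁻¹³ W
In dBm: 10 log₁₀(1.22×10⁻¹³ / 10⁻³) = −99.1 dBm

−99.1 dBm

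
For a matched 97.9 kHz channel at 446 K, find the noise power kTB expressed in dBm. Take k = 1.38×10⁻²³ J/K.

−122.2 dBm

P_n = kTB = 1.38×10⁻²³ × 446 × 9.79×10⁴ = 6.03×10⁻¹⁶ W
In dBm: 10 log₁₀(6.03×10⁻¹⁶ / 10⁻³) = −122.2 dBm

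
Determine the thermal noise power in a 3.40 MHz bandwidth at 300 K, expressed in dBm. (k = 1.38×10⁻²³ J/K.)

−108.5 dBm

P_n = kTB = 1.38×10⁻²³ × 300 × 3.40×10⁶ = 1.41×10⁻¹⁴ W
In dBm: 10 log₁₀(1.41×10⁻¹⁴ / 10⁻³) = −108.5 dBm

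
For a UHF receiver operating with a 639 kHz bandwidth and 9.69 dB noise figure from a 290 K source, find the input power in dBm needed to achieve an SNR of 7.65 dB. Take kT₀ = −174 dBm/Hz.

−98.6 dBm

Sensitivity = −174 + 10 log₁₀(B) + NF + SNR_min
= −174 + 58.06 + 9.69 + 7.65
= −98.60 dBm → −98.6 dBm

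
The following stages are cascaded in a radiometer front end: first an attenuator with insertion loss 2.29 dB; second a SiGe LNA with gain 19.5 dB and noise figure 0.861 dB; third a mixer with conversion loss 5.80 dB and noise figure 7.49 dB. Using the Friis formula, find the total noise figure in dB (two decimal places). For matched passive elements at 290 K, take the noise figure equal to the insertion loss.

3.33 dB

Convert to linear (a loss of L dB is a gain of −L dB): F_i = 10^(NF_i/10), G_i = 10^(G_i,dB/10)
  Stage 1: F_1 = 10^(2.29/10) = 1.694, G_1 = 10^(−2.29/10) = 0.5902
  Stage 2: F_2 = 10^(0.861/10) = 1.219, G_2 = 10^(19.5/10) = 89.13
  Stage 3: F_3 = 10^(7.49/10) = 5.610, G_3 = 10^(−5.80/10) = 0.2630
Friis cascade:
  F = 1.694 + (1.219 − 1)/0.5902 + (5.610 − 1)/52.60 = 2.154
NF = 10 log₁₀(2.154) = 3.33 dB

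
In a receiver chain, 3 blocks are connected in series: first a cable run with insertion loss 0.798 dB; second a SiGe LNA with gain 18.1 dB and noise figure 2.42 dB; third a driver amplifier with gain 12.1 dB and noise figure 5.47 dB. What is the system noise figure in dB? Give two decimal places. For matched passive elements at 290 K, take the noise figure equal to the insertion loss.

3.31 dB

Convert to linear (a loss of L dB is a gain of −L dB): F_i = 10^(NF_i/10), G_i = 10^(G_i,dB/10)
  Stage 1: F_1 = 10^(0.798/10) = 1.202, G_1 = 10^(−0.798/10) = 0.8321
  Stage 2: F_2 = 10^(2.42/10) = 1.746, G_2 = 10^(18.1/10) = 64.57
  Stage 3: F_3 = 10^(5.47/10) = 3.524, G_3 = 10^(12.1/10) = 16.22
Friis cascade:
  F = 1.202 + (1.746 − 1)/0.8321 + (3.524 − 1)/53.73 = 2.145
NF = 10 log₁₀(2.145) = 3.31 dB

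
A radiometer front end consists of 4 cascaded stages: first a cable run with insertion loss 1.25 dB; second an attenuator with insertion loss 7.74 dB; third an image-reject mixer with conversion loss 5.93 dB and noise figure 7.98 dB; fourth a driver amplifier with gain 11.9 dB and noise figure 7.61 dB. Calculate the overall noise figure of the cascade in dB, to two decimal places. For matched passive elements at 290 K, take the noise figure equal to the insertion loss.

Convert to linear (a loss of L dB is a gain of −L dB): F_i = 10^(NF_i/10), G_i = 10^(G_i,dB/10)
  Stage 1: F_1 = 10^(1.25/10) = 1.334, G_1 = 10^(−1.25/10) = 0.7499
  Stage 2: F_2 = 10^(7.74/10) = 5.943, G_2 = 10^(−7.74/10) = 0.1683
  Stage 3: F_3 = 10^(7.98/10) = 6.281, G_3 = 10^(−5.93/10) = 0.2553
  Stage 4: F_4 = 10^(7.61/10) = 5.768, G_4 = 10^(11.9/10) = 15.49
Friis cascade:
  F = 1.334 + (5.943 − 1)/0.7499 + (6.281 − 1)/0.1262 + (5.768 − 1)/0.03221 = 197.8
NF = 10 log₁₀(197.8) = 22.96 dB

22.96 dB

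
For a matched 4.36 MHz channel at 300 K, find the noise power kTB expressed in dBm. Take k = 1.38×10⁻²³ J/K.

−107.4 dBm

P_n = kTB = 1.38×10⁻²³ × 300 × 4.36×10⁶ = 1.81×10⁻¹⁴ W
In dBm: 10 log₁₀(1.81×10⁻¹⁴ / 10⁻³) = −107.4 dBm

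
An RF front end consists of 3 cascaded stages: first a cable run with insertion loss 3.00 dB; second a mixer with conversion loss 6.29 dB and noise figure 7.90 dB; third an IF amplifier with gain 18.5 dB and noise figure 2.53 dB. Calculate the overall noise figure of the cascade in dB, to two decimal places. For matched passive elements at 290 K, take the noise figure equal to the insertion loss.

12.79 dB

Convert to linear (a loss of L dB is a gain of −L dB): F_i = 10^(NF_i/10), G_i = 10^(G_i,dB/10)
  Stage 1: F_1 = 10^(3.00/10) = 1.995, G_1 = 10^(−3.00/10) = 0.5012
  Stage 2: F_2 = 10^(7.90/10) = 6.166, G_2 = 10^(−6.29/10) = 0.2350
  Stage 3: F_3 = 10^(2.53/10) = 1.791, G_3 = 10^(18.5/10) = 70.79
Friis cascade:
  F = 1.995 + (6.166 − 1)/0.5012 + (1.791 − 1)/0.1178 = 19.02
NF = 10 log₁₀(19.02) = 12.79 dB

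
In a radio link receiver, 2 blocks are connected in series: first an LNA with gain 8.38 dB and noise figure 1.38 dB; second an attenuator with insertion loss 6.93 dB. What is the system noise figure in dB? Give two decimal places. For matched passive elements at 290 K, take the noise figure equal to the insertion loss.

Convert to linear (a loss of L dB is a gain of −L dB): F_i = 10^(NF_i/10), G_i = 10^(G_i,dB/10)
  Stage 1: F_1 = 10^(1.38/10) = 1.374, G_1 = 10^(8.38/10) = 6.887
  Stage 2: F_2 = 10^(6.93/10) = 4.932, G_2 = 10^(−6.93/10) = 0.2028
Friis cascade:
  F = 1.374 + (4.932 − 1)/6.887 = 1.945
NF = 10 log₁₀(1.945) = 2.89 dB

2.89 dB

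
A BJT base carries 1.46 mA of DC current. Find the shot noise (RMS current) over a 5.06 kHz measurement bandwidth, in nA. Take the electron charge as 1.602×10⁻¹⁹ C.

I_n = √(2qI·B)
2qI·B = 2 × 1.602×10⁻¹⁹ × 1.46×10⁻³ × 5.06×10³ = 2.37×10⁻¹⁸ A²
I_n = √(2.37×10⁻¹⁸) = 1.54×10⁻⁹ A = 1.54 nA

1.54 nA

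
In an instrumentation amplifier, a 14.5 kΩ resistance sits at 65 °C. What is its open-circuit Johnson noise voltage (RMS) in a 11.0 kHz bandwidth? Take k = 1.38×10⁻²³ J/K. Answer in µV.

T = 65 °C + 273.15 = 338.15 K
V_n = √(4kTRB)
4kTRB = 4 × 1.38×10⁻²³ × 338.15 × 1.45×10⁴ × 1.10×10⁴ = 2.98×10⁻¹² V²
V_n = √(2.98×10⁻¹²) = 1.73×10⁻⁶ V = 1.73 µV

1.73 µV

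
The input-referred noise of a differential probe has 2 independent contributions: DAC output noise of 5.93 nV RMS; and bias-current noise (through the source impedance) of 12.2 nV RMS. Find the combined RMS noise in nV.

Uncorrelated sources add in power (mean-square): V_tot = √(ΣV_i²)
V_tot = √[(5.93×10⁻⁹)² + (1.22×10⁻⁸)²] = 1.36×10⁻⁸ V = 13.6 nV

13.6 nV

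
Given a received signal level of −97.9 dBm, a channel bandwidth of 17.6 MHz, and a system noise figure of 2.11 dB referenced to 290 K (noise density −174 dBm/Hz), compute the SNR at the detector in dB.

Noise floor: N = −174 + 10 log₁₀(B) + NF
10 log₁₀(1.76×10⁷) = 72.46 dB
N = −174 + 72.46 + 2.11 = −99.43 dBm
SNR = P_sig − N = −97.9 − (−99.43) = 1.53 dB → 1.5 dB

1.5 dB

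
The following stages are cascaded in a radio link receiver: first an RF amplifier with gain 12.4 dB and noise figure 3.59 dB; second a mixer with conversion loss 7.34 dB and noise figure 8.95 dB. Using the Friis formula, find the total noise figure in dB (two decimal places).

Convert to linear (a loss of L dB is a gain of −L dB): F_i = 10^(NF_i/10), G_i = 10^(G_i,dB/10)
  Stage 1: F_1 = 10^(3.59/10) = 2.286, G_1 = 10^(12.4/10) = 17.38
  Stage 2: F_2 = 10^(8.95/10) = 7.852, G_2 = 10^(−7.34/10) = 0.1845
Friis cascade:
  F = 2.286 + (7.852 − 1)/17.38 = 2.680
NF = 10 log₁₀(2.680) = 4.28 dB

4.28 dB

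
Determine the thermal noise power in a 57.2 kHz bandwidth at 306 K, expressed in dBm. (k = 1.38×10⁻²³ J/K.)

P_n = kTB = 1.38×10⁻²³ × 306 × 5.72×10⁴ = 2.42×10⁻¹⁶ W
In dBm: 10 log₁₀(2.42×10⁻¹⁶ / 10⁻³) = −126.2 dBm

−126.2 dBm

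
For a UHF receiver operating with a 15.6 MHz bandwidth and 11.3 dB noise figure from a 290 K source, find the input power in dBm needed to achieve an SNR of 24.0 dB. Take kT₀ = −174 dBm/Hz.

−66.8 dBm

Sensitivity = −174 + 10 log₁₀(B) + NF + SNR_min
= −174 + 71.93 + 11.3 + 24.0
= −66.77 dBm → −66.8 dBm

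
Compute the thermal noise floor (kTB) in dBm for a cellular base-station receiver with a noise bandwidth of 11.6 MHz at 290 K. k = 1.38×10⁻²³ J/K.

−103.3 dBm

P_n = kTB = 1.38×10⁻²³ × 290 × 1.16×10⁷ = 4.64×10⁻¹⁴ W
In dBm: 10 log₁₀(4.64×10⁻¹⁴ / 10⁻³) = −103.3 dBm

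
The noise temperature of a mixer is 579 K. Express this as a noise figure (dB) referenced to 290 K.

4.77 dB

F = 1 + T_e/T₀ = 1 + 579/290 = 2.99655
NF = 10 log₁₀(2.99655) = 4.77 dB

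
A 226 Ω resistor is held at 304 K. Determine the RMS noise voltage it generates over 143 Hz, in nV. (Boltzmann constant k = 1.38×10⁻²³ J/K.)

V_n = √(4kTRB)
4kTRB = 4 × 1.38×10⁻²³ × 304 × 2.26×10² × 1.43×10² = 5.42×10⁻¹⁶ V²
V_n = √(5.42×10⁻¹⁶) = 2.33×10⁻⁸ V = 23.3 nV

23.3 nV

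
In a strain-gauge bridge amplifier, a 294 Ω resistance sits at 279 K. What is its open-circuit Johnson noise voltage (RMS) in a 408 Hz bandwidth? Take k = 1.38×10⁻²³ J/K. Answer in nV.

43.0 nV

V_n = √(4kTRB)
4kTRB = 4 × 1.38×10⁻²³ × 279 × 2.94×10² × 4.08×10² = 1.85×10⁻¹⁵ V²
V_n = √(1.85×10⁻¹⁵) = 4.30×10⁻⁸ V = 43.0 nV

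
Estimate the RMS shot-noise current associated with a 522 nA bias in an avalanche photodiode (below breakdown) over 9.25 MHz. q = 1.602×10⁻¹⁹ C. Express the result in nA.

I_n = √(2qI·B)
2qI·B = 2 × 1.602×10⁻¹⁹ × 5.22×10⁻⁷ × 9.25×10⁶ = 1.55×10⁻¹⁸ A²
I_n = √(1.55×10⁻¹⁸) = 1.24×10⁻⁹ A = 1.24 nA

1.24 nA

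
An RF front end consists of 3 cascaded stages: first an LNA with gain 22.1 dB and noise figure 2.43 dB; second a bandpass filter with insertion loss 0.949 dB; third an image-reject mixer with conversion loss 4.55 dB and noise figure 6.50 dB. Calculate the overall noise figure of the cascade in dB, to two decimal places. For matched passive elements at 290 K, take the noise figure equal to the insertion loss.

2.50 dB

Convert to linear (a loss of L dB is a gain of −L dB): F_i = 10^(NF_i/10), G_i = 10^(G_i,dB/10)
  Stage 1: F_1 = 10^(2.43/10) = 1.750, G_1 = 10^(22.1/10) = 162.2
  Stage 2: F_2 = 10^(0.949/10) = 1.244, G_2 = 10^(−0.949/10) = 0.8037
  Stage 3: F_3 = 10^(6.50/10) = 4.467, G_3 = 10^(−4.55/10) = 0.3508
Friis cascade:
  F = 1.750 + (1.244 − 1)/162.2 + (4.467 − 1)/130.3 = 1.778
NF = 10 log₁₀(1.778) = 2.50 dB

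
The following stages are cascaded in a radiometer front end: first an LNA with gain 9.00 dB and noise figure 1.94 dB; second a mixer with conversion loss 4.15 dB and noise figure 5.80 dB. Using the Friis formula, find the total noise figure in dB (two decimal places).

Convert to linear (a loss of L dB is a gain of −L dB): F_i = 10^(NF_i/10), G_i = 10^(G_i,dB/10)
  Stage 1: F_1 = 10^(1.94/10) = 1.563, G_1 = 10^(9.00/10) = 7.943
  Stage 2: F_2 = 10^(5.80/10) = 3.802, G_2 = 10^(−4.15/10) = 0.3846
Friis cascade:
  F = 1.563 + (3.802 − 1)/7.943 = 1.916
NF = 10 log₁₀(1.916) = 2.82 dB

2.82 dB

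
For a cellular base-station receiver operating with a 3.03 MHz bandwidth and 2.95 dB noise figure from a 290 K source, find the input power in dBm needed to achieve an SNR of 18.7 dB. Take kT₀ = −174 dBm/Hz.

−87.5 dBm

Sensitivity = −174 + 10 log₁₀(B) + NF + SNR_min
= −174 + 64.81 + 2.95 + 18.7
= −87.54 dBm → −87.5 dBm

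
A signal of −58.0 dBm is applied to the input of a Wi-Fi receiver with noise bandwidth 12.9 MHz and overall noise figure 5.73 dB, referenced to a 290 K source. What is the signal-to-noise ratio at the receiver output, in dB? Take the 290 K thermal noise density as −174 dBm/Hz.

39.2 dB

Noise floor: N = −174 + 10 log₁₀(B) + NF
10 log₁₀(1.29×10⁷) = 71.11 dB
N = −174 + 71.11 + 5.73 = −97.16 dBm
SNR = P_sig − N = −58.0 − (−97.16) = 39.16 dB → 39.2 dB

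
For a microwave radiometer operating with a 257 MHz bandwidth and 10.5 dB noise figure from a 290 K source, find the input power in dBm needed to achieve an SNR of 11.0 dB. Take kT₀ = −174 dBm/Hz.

−68.4 dBm

Sensitivity = −174 + 10 log₁₀(B) + NF + SNR_min
= −174 + 84.1 + 10.5 + 11.0
= −68.4 dBm → −68.4 dBm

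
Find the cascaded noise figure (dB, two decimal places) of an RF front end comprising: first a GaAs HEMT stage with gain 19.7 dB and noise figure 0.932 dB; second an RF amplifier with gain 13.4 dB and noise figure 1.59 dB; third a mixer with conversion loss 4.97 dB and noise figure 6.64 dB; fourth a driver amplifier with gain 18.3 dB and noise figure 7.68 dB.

Convert to linear (a loss of L dB is a gain of −L dB): F_i = 10^(NF_i/10), G_i = 10^(G_i,dB/10)
  Stage 1: F_1 = 10^(0.932/10) = 1.239, G_1 = 10^(19.7/10) = 93.33
  Stage 2: F_2 = 10^(1.59/10) = 1.442, G_2 = 10^(13.4/10) = 21.88
  Stage 3: F_3 = 10^(6.64/10) = 4.613, G_3 = 10^(−4.97/10) = 0.3184
  Stage 4: F_4 = 10^(7.68/10) = 5.861, G_4 = 10^(18.3/10) = 67.61
Friis cascade:
  F = 1.239 + (1.442 − 1)/93.33 + (4.613 − 1)/2042 + (5.861 − 1)/650.1 = 1.253
NF = 10 log₁₀(1.253) = 0.98 dB

0.98 dB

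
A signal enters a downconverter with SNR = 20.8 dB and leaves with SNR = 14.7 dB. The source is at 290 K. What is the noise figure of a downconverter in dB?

NF (dB) = SNR_in(dB) − SNR_out(dB) when the source is at T₀
NF = 20.8 − 14.7 = 6.1 dB

6.1 dB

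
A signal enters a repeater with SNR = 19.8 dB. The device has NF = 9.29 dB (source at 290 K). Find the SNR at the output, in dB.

By definition F = SNR_in/SNR_out, so in dB: SNR_out = SNR_in − NF
SNR_out = 19.8 − 9.29 = 10.51 dB

10.51 dB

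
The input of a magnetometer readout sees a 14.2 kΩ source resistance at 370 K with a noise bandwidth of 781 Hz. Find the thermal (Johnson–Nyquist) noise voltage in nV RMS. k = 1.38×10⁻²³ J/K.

V_n = √(4kTRB)
4kTRB = 4 × 1.38×10⁻²³ × 370 × 1.42×10⁴ × 7.81×10² = 2.27×10⁻¹³ V²
V_n = √(2.27×10⁻¹³) = 4.76×10⁻⁷ V = 476 nV

476 nV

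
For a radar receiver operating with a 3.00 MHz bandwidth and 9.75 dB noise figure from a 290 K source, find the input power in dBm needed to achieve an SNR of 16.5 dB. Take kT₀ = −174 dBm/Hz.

−83.0 dBm

Sensitivity = −174 + 10 log₁₀(B) + NF + SNR_min
= −174 + 64.77 + 9.75 + 16.5
= −82.98 dBm → −83.0 dBm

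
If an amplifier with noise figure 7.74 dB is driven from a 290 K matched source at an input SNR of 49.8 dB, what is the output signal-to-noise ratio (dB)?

By definition F = SNR_in/SNR_out, so in dB: SNR_out = SNR_in − NF
SNR_out = 49.8 − 7.74 = 42.06 dB

42.06 dB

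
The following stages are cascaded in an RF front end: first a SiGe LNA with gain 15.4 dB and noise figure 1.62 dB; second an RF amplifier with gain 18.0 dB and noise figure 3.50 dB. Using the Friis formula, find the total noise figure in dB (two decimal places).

1.73 dB

Convert to linear (a loss of L dB is a gain of −L dB): F_i = 10^(NF_i/10), G_i = 10^(G_i,dB/10)
  Stage 1: F_1 = 10^(1.62/10) = 1.452, G_1 = 10^(15.4/10) = 34.67
  Stage 2: F_2 = 10^(3.50/10) = 2.239, G_2 = 10^(18.0/10) = 63.10
Friis cascade:
  F = 1.452 + (2.239 − 1)/34.67 = 1.488
NF = 10 log₁₀(1.488) = 1.73 dB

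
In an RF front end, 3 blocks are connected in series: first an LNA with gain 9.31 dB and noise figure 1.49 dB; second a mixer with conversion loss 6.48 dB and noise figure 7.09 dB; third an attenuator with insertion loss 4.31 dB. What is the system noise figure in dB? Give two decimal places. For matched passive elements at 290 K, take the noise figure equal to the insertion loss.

Convert to linear (a loss of L dB is a gain of −L dB): F_i = 10^(NF_i/10), G_i = 10^(G_i,dB/10)
  Stage 1: F_1 = 10^(1.49/10) = 1.409, G_1 = 10^(9.31/10) = 8.531
  Stage 2: F_2 = 10^(7.09/10) = 5.117, G_2 = 10^(−6.48/10) = 0.2249
  Stage 3: F_3 = 10^(4.31/10) = 2.698, G_3 = 10^(−4.31/10) = 0.3707
Friis cascade:
  F = 1.409 + (5.117 − 1)/8.531 + (2.698 − 1)/1.919 = 2.777
NF = 10 log₁₀(2.777) = 4.44 dB

4.44 dB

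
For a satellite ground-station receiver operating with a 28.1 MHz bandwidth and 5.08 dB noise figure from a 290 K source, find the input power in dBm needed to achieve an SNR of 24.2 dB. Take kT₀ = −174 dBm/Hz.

−70.2 dBm

Sensitivity = −174 + 10 log₁₀(B) + NF + SNR_min
= −174 + 74.49 + 5.08 + 24.2
= −70.23 dBm → −70.2 dBm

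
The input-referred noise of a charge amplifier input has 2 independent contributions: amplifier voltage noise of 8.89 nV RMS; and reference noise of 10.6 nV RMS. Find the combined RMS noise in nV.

Uncorrelated sources add in power (mean-square): V_tot = √(ΣV_i²)
V_tot = √[(8.89×10⁻⁹)² + (1.06×10⁻⁸)²] = 1.38×10⁻⁸ V = 13.8 nV

13.8 nV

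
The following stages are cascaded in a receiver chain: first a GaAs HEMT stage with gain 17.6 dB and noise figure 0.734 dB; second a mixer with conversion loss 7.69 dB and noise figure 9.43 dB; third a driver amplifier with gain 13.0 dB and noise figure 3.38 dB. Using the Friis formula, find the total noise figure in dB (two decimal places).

Convert to linear (a loss of L dB is a gain of −L dB): F_i = 10^(NF_i/10), G_i = 10^(G_i,dB/10)
  Stage 1: F_1 = 10^(0.734/10) = 1.184, G_1 = 10^(17.6/10) = 57.54
  Stage 2: F_2 = 10^(9.43/10) = 8.770, G_2 = 10^(−7.69/10) = 0.1702
  Stage 3: F_3 = 10^(3.38/10) = 2.178, G_3 = 10^(13.0/10) = 19.95
Friis cascade:
  F = 1.184 + (8.770 − 1)/57.54 + (2.178 − 1)/9.795 = 1.439
NF = 10 log₁₀(1.439) = 1.58 dB

1.58 dB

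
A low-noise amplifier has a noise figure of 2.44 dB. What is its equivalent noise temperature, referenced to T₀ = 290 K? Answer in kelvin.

F = 10^(2.44/10) = 1.75388
T_e = (F − 1)·T₀ = (1.75388 − 1) × 290 = 219 K

219 K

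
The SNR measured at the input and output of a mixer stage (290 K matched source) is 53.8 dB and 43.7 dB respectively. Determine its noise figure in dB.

NF (dB) = SNR_in(dB) − SNR_out(dB) when the source is at T₀
NF = 53.8 − 43.7 = 10.1 dB

10.1 dB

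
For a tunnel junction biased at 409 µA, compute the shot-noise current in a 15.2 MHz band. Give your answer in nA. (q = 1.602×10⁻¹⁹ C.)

I_n = √(2qI·B)
2qI·B = 2 × 1.602×10⁻¹⁹ × 4.09×10⁻⁴ × 1.52×10⁷ = 1.99×10⁻¹⁵ A²
I_n = √(1.99×10⁻¹⁵) = 4.46×10⁻⁸ A = 44.6 nA

44.6 nA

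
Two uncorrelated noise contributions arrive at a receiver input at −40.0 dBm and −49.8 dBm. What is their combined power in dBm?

Convert to linear, add, convert back:
P₁ = 1.00×10⁻⁷ W, P₂ = 1.05×10⁻⁸ W
P_tot = 1.10×10⁻⁷ W → 10 log₁₀(P_tot / 10⁻³) = −39.6 dBm

−39.6 dBm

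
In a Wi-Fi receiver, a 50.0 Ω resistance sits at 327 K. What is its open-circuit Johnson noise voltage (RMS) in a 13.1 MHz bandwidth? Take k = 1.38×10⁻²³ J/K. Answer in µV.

V_n = √(4kTRB)
4kTRB = 4 × 1.38×10⁻²³ × 327 × 5.00×10¹ × 1.31×10⁷ = 1.18×10⁻¹¹ V²
V_n = √(1.18×10⁻¹¹) = 3.44×10⁻⁶ V = 3.44 µV

3.44 µV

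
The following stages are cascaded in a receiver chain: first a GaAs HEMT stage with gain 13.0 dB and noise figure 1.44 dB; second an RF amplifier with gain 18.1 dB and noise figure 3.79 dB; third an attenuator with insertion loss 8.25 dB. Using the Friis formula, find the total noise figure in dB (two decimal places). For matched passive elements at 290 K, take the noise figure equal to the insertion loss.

Convert to linear (a loss of L dB is a gain of −L dB): F_i = 10^(NF_i/10), G_i = 10^(G_i,dB/10)
  Stage 1: F_1 = 10^(1.44/10) = 1.393, G_1 = 10^(13.0/10) = 19.95
  Stage 2: F_2 = 10^(3.79/10) = 2.393, G_2 = 10^(18.1/10) = 64.57
  Stage 3: F_3 = 10^(8.25/10) = 6.683, G_3 = 10^(−8.25/10) = 0.1496
Friis cascade:
  F = 1.393 + (2.393 − 1)/19.95 + (6.683 − 1)/1288 = 1.467
NF = 10 log₁₀(1.467) = 1.67 dB

1.67 dB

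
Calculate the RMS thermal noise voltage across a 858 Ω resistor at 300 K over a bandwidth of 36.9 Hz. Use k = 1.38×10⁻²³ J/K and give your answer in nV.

22.9 nV

V_n = √(4kTRB)
4kTRB = 4 × 1.38×10⁻²³ × 300 × 8.58×10² × 3.69×10¹ = 5.24×10⁻¹⁶ V²
V_n = √(5.24×10⁻¹⁶) = 2.29×10⁻⁸ V = 22.9 nV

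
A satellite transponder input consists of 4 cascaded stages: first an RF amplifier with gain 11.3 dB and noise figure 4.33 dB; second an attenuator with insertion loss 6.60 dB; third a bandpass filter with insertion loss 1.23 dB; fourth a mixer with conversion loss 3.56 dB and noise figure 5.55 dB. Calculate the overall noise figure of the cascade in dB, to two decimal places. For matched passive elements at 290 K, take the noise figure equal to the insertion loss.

6.28 dB

Convert to linear (a loss of L dB is a gain of −L dB): F_i = 10^(NF_i/10), G_i = 10^(G_i,dB/10)
  Stage 1: F_1 = 10^(4.33/10) = 2.710, G_1 = 10^(11.3/10) = 13.49
  Stage 2: F_2 = 10^(6.60/10) = 4.571, G_2 = 10^(−6.60/10) = 0.2188
  Stage 3: F_3 = 10^(1.23/10) = 1.327, G_3 = 10^(−1.23/10) = 0.7534
  Stage 4: F_4 = 10^(5.55/10) = 3.589, G_4 = 10^(−3.56/10) = 0.4406
Friis cascade:
  F = 2.710 + (4.571 − 1)/13.49 + (1.327 − 1)/2.951 + (3.589 − 1)/2.223 = 4.250
NF = 10 log₁₀(4.250) = 6.28 dB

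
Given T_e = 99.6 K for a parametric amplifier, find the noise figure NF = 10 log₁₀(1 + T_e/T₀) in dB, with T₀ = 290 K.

F = 1 + T_e/T₀ = 1 + 99.6/290 = 1.34345
NF = 10 log₁₀(1.34345) = 1.28 dB

1.28 dB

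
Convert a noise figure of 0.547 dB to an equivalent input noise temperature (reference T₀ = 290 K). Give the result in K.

F = 10^(0.547/10) = 1.13423
T_e = (F − 1)·T₀ = (1.13423 − 1) × 290 = 38.9 K

38.9 K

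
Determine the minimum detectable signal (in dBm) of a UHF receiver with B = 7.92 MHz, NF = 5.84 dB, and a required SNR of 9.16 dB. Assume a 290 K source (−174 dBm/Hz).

−90.0 dBm

Sensitivity = −174 + 10 log₁₀(B) + NF + SNR_min
= −174 + 68.99 + 5.84 + 9.16
= −90.01 dBm → −90.0 dBm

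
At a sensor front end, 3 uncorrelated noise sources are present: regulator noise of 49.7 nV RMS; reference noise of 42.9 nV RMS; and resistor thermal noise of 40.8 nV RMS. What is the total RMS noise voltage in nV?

77.3 nV

Uncorrelated sources add in power (mean-square): V_tot = √(ΣV_i²)
V_tot = √[(4.97×10⁻⁸)² + (4.29×10⁻⁸)² + (4.08×10⁻⁸)²] = 7.73×10⁻⁸ V = 77.3 nV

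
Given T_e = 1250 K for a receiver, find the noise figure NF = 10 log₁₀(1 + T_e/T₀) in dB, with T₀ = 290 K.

7.25 dB

F = 1 + T_e/T₀ = 1 + 1250/290 = 5.31034
NF = 10 log₁₀(5.31034) = 7.25 dB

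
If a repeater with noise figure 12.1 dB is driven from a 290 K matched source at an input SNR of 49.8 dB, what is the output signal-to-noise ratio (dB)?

By definition F = SNR_in/SNR_out, so in dB: SNR_out = SNR_in − NF
SNR_out = 49.8 − 12.1 = 37.7 dB

37.7 dB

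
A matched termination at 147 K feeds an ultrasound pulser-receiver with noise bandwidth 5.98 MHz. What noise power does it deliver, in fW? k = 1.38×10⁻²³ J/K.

P_n = kTB = 1.38×10⁻²³ × 147 × 5.98×10⁶ = 1.21×10⁻¹⁴ W = 12.1 fW

12.1 fW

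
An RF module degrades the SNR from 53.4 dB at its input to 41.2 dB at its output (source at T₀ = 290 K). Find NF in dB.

12.2 dB

NF (dB) = SNR_in(dB) − SNR_out(dB) when the source is at T₀
NF = 53.4 − 41.2 = 12.2 dB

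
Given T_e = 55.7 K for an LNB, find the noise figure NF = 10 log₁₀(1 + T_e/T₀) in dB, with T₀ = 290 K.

F = 1 + T_e/T₀ = 1 + 55.7/290 = 1.19207
NF = 10 log₁₀(1.19207) = 0.763 dB

0.763 dB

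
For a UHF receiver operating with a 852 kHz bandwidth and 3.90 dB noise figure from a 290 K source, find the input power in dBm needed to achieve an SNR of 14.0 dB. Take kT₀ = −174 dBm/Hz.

−96.8 dBm

Sensitivity = −174 + 10 log₁₀(B) + NF + SNR_min
= −174 + 59.3 + 3.90 + 14.0
= −96.80 dBm → −96.8 dBm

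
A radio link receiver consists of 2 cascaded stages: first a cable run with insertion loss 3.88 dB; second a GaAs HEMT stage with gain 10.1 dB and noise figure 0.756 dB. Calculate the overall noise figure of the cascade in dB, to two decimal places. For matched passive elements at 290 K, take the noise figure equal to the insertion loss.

4.64 dB

Convert to linear (a loss of L dB is a gain of −L dB): F_i = 10^(NF_i/10), G_i = 10^(G_i,dB/10)
  Stage 1: F_1 = 10^(3.88/10) = 2.443, G_1 = 10^(−3.88/10) = 0.4093
  Stage 2: F_2 = 10^(0.756/10) = 1.190, G_2 = 10^(10.1/10) = 10.23
Friis cascade:
  F = 2.443 + (1.190 − 1)/0.4093 = 2.908
NF = 10 log₁₀(2.908) = 4.64 dB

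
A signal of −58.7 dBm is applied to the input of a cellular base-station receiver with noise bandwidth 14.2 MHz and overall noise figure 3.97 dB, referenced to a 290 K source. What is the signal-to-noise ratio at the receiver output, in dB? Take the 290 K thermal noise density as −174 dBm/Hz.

Noise floor: N = −174 + 10 log₁₀(B) + NF
10 log₁₀(1.42×10⁷) = 71.52 dB
N = −174 + 71.52 + 3.97 = −98.51 dBm
SNR = P_sig − N = −58.7 − (−98.51) = 39.81 dB → 39.8 dB

39.8 dB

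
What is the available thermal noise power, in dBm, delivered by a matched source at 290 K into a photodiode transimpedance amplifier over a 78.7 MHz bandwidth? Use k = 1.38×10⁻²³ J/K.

−95.0 dBm

P_n = kTB = 1.38×10⁻²³ × 290 × 7.87×10⁷ = 3.15×10⁻¹³ W
In dBm: 10 log₁₀(3.15×10⁻¹³ / 10⁻³) = −95.0 dBm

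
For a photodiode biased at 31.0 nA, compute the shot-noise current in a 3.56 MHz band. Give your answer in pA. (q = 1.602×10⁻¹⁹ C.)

188 pA

I_n = √(2qI·B)
2qI·B = 2 × 1.602×10⁻¹⁹ × 3.10×10⁻⁸ × 3.56×10⁶ = 3.54×10⁻²⁰ A²
I_n = √(3.54×10⁻²⁰) = 1.88×10⁻¹⁰ A = 188 pA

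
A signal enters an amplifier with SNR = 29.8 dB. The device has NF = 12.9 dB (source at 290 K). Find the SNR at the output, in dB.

By definition F = SNR_in/SNR_out, so in dB: SNR_out = SNR_in − NF
SNR_out = 29.8 − 12.9 = 16.9 dB

16.9 dB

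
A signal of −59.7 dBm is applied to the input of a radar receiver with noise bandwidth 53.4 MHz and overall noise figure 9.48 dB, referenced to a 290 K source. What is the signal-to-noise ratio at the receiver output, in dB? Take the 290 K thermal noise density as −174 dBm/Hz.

27.5 dB

Noise floor: N = −174 + 10 log₁₀(B) + NF
10 log₁₀(5.34×10⁷) = 77.28 dB
N = −174 + 77.28 + 9.48 = −87.24 dBm
SNR = P_sig − N = −59.7 − (−87.24) = 27.54 dB → 27.5 dB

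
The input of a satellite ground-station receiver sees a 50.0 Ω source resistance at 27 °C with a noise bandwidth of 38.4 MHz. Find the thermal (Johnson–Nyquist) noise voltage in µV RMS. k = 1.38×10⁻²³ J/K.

T = 27 °C + 273.15 = 300.15 K
V_n = √(4kTRB)
4kTRB = 4 × 1.38×10⁻²³ × 300.15 × 5.00×10¹ × 3.84×10⁷ = 3.18×10⁻¹¹ V²
V_n = √(3.18×10⁻¹¹) = 5.64×10⁻⁶ V = 5.64 µV

5.64 µV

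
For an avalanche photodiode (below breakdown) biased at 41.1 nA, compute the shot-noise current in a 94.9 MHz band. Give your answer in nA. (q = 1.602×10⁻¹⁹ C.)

1.12 nA

I_n = √(2qI·B)
2qI·B = 2 × 1.602×10⁻¹⁹ × 4.11×10⁻⁸ × 9.49×10⁷ = 1.25×10⁻¹⁸ A²
I_n = √(1.25×10⁻¹⁸) = 1.12×10⁻⁹ A = 1.12 nA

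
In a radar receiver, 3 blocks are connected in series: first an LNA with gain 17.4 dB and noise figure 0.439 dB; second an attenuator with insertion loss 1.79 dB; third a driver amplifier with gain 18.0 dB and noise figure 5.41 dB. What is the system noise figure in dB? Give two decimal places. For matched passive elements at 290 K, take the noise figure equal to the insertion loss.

0.73 dB

Convert to linear (a loss of L dB is a gain of −L dB): F_i = 10^(NF_i/10), G_i = 10^(G_i,dB/10)
  Stage 1: F_1 = 10^(0.439/10) = 1.106, G_1 = 10^(17.4/10) = 54.95
  Stage 2: F_2 = 10^(1.79/10) = 1.510, G_2 = 10^(−1.79/10) = 0.6622
  Stage 3: F_3 = 10^(5.41/10) = 3.475, G_3 = 10^(18.0/10) = 63.10
Friis cascade:
  F = 1.106 + (1.510 − 1)/54.95 + (3.475 − 1)/36.39 = 1.184
NF = 10 log₁₀(1.184) = 0.73 dB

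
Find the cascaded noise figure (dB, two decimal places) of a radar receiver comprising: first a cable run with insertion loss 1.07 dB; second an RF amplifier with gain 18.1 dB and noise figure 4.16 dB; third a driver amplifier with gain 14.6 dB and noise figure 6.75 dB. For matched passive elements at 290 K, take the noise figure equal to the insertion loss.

5.33 dB

Convert to linear (a loss of L dB is a gain of −L dB): F_i = 10^(NF_i/10), G_i = 10^(G_i,dB/10)
  Stage 1: F_1 = 10^(1.07/10) = 1.279, G_1 = 10^(−1.07/10) = 0.7816
  Stage 2: F_2 = 10^(4.16/10) = 2.606, G_2 = 10^(18.1/10) = 64.57
  Stage 3: F_3 = 10^(6.75/10) = 4.732, G_3 = 10^(14.6/10) = 28.84
Friis cascade:
  F = 1.279 + (2.606 − 1)/0.7816 + (4.732 − 1)/50.47 = 3.408
NF = 10 log₁₀(3.408) = 5.33 dB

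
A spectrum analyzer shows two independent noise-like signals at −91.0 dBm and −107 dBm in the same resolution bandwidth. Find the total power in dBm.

−90.9 dBm

Convert to linear, add, convert back:
P₁ = 7.94×10⁻¹³ W, P₂ = 2.00×10⁻¹⁴ W
P_tot = 8.14×10⁻¹³ W → 10 log₁₀(P_tot / 10⁻³) = −90.9 dBm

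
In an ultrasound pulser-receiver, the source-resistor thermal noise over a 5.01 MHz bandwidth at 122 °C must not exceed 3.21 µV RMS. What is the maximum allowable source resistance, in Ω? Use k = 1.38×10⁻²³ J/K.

94.3 Ω

T = 122 °C + 273.15 = 395.15 K
Johnson–Nyquist: V_n = √(4kTRB) ⇒ R = V_n² / (4kTB)
4kTB = 4 × 1.38×10⁻²³ × 395.15 × 5.01×10⁶ = 1.09×10⁻¹³
R = (3.21×10⁻⁶)² / 1.09×10⁻¹³ = 9.43×10¹ Ω = 94.3 Ω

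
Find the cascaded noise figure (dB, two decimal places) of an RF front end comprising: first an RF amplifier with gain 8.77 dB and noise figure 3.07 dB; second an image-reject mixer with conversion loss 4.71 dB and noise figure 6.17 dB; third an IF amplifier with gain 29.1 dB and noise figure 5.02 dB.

5.18 dB

Convert to linear (a loss of L dB is a gain of −L dB): F_i = 10^(NF_i/10), G_i = 10^(G_i,dB/10)
  Stage 1: F_1 = 10^(3.07/10) = 2.028, G_1 = 10^(8.77/10) = 7.534
  Stage 2: F_2 = 10^(6.17/10) = 4.140, G_2 = 10^(−4.71/10) = 0.3381
  Stage 3: F_3 = 10^(5.02/10) = 3.177, G_3 = 10^(29.1/10) = 812.8
Friis cascade:
  F = 2.028 + (4.140 − 1)/7.534 + (3.177 − 1)/2.547 = 3.299
NF = 10 log₁₀(3.299) = 5.18 dB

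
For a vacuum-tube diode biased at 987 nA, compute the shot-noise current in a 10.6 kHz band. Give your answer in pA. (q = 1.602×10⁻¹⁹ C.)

I_n = √(2qI·B)
2qI·B = 2 × 1.602×10⁻¹⁹ × 9.87×10⁻⁷ × 1.06×10⁴ = 3.35×10⁻²¹ A²
I_n = √(3.35×10⁻²¹) = 5.79×10⁻¹¹ A = 57.9 pA

57.9 pA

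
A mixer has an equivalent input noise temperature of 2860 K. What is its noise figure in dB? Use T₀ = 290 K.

10.36 dB

F = 1 + T_e/T₀ = 1 + 2860/290 = 10.8621
NF = 10 log₁₀(10.8621) = 10.36 dB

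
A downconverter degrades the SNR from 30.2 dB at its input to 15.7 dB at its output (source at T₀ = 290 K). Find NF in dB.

14.5 dB

NF (dB) = SNR_in(dB) − SNR_out(dB) when the source is at T₀
NF = 30.2 − 15.7 = 14.5 dB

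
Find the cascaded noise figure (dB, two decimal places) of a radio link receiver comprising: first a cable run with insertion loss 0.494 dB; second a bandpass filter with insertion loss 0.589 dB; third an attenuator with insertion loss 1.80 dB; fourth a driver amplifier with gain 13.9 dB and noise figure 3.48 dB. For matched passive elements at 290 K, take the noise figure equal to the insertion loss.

6.36 dB

Convert to linear (a loss of L dB is a gain of −L dB): F_i = 10^(NF_i/10), G_i = 10^(G_i,dB/10)
  Stage 1: F_1 = 10^(0.494/10) = 1.120, G_1 = 10^(−0.494/10) = 0.8925
  Stage 2: F_2 = 10^(0.589/10) = 1.145, G_2 = 10^(−0.589/10) = 0.8732
  Stage 3: F_3 = 10^(1.80/10) = 1.514, G_3 = 10^(−1.80/10) = 0.6607
  Stage 4: F_4 = 10^(3.48/10) = 2.228, G_4 = 10^(13.9/10) = 24.55
Friis cascade:
  F = 1.120 + (1.145 − 1)/0.8925 + (1.514 − 1)/0.7793 + (2.228 − 1)/0.5149 = 4.328
NF = 10 log₁₀(4.328) = 6.36 dB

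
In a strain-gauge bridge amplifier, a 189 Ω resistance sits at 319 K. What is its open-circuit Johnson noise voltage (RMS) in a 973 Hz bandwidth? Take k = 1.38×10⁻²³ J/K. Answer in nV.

V_n = √(4kTRB)
4kTRB = 4 × 1.38×10⁻²³ × 319 × 1.89×10² × 9.73×10² = 3.24×10⁻¹⁵ V²
V_n = √(3.24×10⁻¹⁵) = 5.69×10⁻⁸ V = 56.9 nV

56.9 nV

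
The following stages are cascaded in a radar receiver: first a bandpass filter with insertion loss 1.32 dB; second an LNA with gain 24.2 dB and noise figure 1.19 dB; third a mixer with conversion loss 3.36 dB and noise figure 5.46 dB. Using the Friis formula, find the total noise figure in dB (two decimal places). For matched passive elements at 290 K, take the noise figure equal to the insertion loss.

2.54 dB

Convert to linear (a loss of L dB is a gain of −L dB): F_i = 10^(NF_i/10), G_i = 10^(G_i,dB/10)
  Stage 1: F_1 = 10^(1.32/10) = 1.355, G_1 = 10^(−1.32/10) = 0.7379
  Stage 2: F_2 = 10^(1.19/10) = 1.315, G_2 = 10^(24.2/10) = 263.0
  Stage 3: F_3 = 10^(5.46/10) = 3.516, G_3 = 10^(−3.36/10) = 0.4613
Friis cascade:
  F = 1.355 + (1.315 − 1)/0.7379 + (3.516 − 1)/194.1 = 1.795
NF = 10 log₁₀(1.795) = 2.54 dB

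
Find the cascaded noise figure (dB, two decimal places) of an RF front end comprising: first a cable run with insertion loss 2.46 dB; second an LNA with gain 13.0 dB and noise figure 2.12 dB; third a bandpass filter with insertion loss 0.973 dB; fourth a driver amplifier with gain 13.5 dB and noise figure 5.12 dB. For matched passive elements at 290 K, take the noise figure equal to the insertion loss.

4.97 dB

Convert to linear (a loss of L dB is a gain of −L dB): F_i = 10^(NF_i/10), G_i = 10^(G_i,dB/10)
  Stage 1: F_1 = 10^(2.46/10) = 1.762, G_1 = 10^(−2.46/10) = 0.5675
  Stage 2: F_2 = 10^(2.12/10) = 1.629, G_2 = 10^(13.0/10) = 19.95
  Stage 3: F_3 = 10^(0.973/10) = 1.251, G_3 = 10^(−0.973/10) = 0.7993
  Stage 4: F_4 = 10^(5.12/10) = 3.251, G_4 = 10^(13.5/10) = 22.39
Friis cascade:
  F = 1.762 + (1.629 − 1)/0.5675 + (1.251 − 1)/11.32 + (3.251 − 1)/9.051 = 3.142
NF = 10 log₁₀(3.142) = 4.97 dB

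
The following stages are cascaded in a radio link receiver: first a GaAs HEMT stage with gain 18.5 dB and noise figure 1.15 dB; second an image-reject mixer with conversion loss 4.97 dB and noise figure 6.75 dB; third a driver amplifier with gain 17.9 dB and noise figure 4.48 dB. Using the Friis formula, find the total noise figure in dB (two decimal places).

Convert to linear (a loss of L dB is a gain of −L dB): F_i = 10^(NF_i/10), G_i = 10^(G_i,dB/10)
  Stage 1: F_1 = 10^(1.15/10) = 1.303, G_1 = 10^(18.5/10) = 70.79
  Stage 2: F_2 = 10^(6.75/10) = 4.732, G_2 = 10^(−4.97/10) = 0.3184
  Stage 3: F_3 = 10^(4.48/10) = 2.805, G_3 = 10^(17.9/10) = 61.66
Friis cascade:
  F = 1.303 + (4.732 − 1)/70.79 + (2.805 − 1)/22.54 = 1.436
NF = 10 log₁₀(1.436) = 1.57 dB

1.57 dB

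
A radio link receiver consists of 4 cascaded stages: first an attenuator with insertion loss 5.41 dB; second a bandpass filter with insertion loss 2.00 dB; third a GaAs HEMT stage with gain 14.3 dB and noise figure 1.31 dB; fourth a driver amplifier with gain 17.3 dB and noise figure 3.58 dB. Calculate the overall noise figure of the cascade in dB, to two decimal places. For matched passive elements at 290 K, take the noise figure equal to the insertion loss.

Convert to linear (a loss of L dB is a gain of −L dB): F_i = 10^(NF_i/10), G_i = 10^(G_i,dB/10)
  Stage 1: F_1 = 10^(5.41/10) = 3.475, G_1 = 10^(−5.41/10) = 0.2877
  Stage 2: F_2 = 10^(2.00/10) = 1.585, G_2 = 10^(−2.00/10) = 0.6310
  Stage 3: F_3 = 10^(1.31/10) = 1.352, G_3 = 10^(14.3/10) = 26.92
  Stage 4: F_4 = 10^(3.58/10) = 2.280, G_4 = 10^(17.3/10) = 53.70
Friis cascade:
  F = 3.475 + (1.585 − 1)/0.2877 + (1.352 − 1)/0.1816 + (2.280 − 1)/4.887 = 7.709
NF = 10 log₁₀(7.709) = 8.87 dB

8.87 dB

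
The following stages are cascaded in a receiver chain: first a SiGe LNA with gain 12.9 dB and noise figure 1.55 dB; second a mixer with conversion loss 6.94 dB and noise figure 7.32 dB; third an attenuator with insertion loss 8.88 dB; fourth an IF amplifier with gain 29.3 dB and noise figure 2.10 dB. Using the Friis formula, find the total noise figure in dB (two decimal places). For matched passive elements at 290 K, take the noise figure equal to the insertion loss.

Convert to linear (a loss of L dB is a gain of −L dB): F_i = 10^(NF_i/10), G_i = 10^(G_i,dB/10)
  Stage 1: F_1 = 10^(1.55/10) = 1.429, G_1 = 10^(12.9/10) = 19.50
  Stage 2: F_2 = 10^(7.32/10) = 5.395, G_2 = 10^(−6.94/10) = 0.2023
  Stage 3: F_3 = 10^(8.88/10) = 7.727, G_3 = 10^(−8.88/10) = 0.1294
  Stage 4: F_4 = 10^(2.10/10) = 1.622, G_4 = 10^(29.3/10) = 851.1
Friis cascade:
  F = 1.429 + (5.395 − 1)/19.50 + (7.727 − 1)/3.945 + (1.622 − 1)/0.5105 = 4.578
NF = 10 log₁₀(4.578) = 6.61 dB

6.61 dB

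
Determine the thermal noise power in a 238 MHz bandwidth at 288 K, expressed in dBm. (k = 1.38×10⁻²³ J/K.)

P_n = kTB = 1.38×10⁻²³ × 288 × 2.38×10⁸ = 9.46×10⁻¹³ W
In dBm: 10 log₁₀(9.46×10⁻¹³ / 10⁻³) = −90.2 dBm

−90.2 dBm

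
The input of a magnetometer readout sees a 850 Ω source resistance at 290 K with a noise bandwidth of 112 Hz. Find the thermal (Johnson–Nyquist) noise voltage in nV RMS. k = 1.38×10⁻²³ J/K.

39.0 nV

V_n = √(4kTRB)
4kTRB = 4 × 1.38×10⁻²³ × 290 × 8.50×10² × 1.12×10² = 1.52×10⁻¹⁵ V²
V_n = √(1.52×10⁻¹⁵) = 3.90×10⁻⁸ V = 39.0 nV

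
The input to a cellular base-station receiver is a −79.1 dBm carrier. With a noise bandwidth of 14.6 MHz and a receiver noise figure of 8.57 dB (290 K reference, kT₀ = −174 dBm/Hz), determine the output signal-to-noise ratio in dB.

Noise floor: N = −174 + 10 log₁₀(B) + NF
10 log₁₀(1.46×10⁷) = 71.64 dB
N = −174 + 71.64 + 8.57 = −93.79 dBm
SNR = P_sig − N = −79.1 − (−93.79) = 14.69 dB → 14.7 dB

14.7 dB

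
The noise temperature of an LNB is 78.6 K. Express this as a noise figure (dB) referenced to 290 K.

F = 1 + T_e/T₀ = 1 + 78.6/290 = 1.27103
NF = 10 log₁₀(1.27103) = 1.04 dB

1.04 dB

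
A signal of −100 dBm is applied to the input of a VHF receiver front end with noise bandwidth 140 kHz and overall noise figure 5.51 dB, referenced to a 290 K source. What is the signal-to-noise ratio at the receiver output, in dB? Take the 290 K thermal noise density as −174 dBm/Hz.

17.0 dB

Noise floor: N = −174 + 10 log₁₀(B) + NF
10 log₁₀(1.40×10⁵) = 51.46 dB
N = −174 + 51.46 + 5.51 = −117.03 dBm
SNR = P_sig − N = −100 − (−117.03) = 17.03 dB → 17.0 dB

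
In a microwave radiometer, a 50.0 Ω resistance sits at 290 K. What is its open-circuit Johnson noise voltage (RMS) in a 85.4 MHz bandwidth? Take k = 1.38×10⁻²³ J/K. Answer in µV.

V_n = √(4kTRB)
4kTRB = 4 × 1.38×10⁻²³ × 290 × 5.00×10¹ × 8.54×10⁷ = 6.84×10⁻¹¹ V²
V_n = √(6.84×10⁻¹¹) = 8.27×10⁻⁶ V = 8.27 µV

8.27 µV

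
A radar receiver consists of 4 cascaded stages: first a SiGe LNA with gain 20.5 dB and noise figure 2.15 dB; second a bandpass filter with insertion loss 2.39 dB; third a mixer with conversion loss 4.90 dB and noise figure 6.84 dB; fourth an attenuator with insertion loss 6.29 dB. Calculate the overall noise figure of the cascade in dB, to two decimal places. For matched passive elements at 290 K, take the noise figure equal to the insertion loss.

2.70 dB

Convert to linear (a loss of L dB is a gain of −L dB): F_i = 10^(NF_i/10), G_i = 10^(G_i,dB/10)
  Stage 1: F_1 = 10^(2.15/10) = 1.641, G_1 = 10^(20.5/10) = 112.2
  Stage 2: F_2 = 10^(2.39/10) = 1.734, G_2 = 10^(−2.39/10) = 0.5768
  Stage 3: F_3 = 10^(6.84/10) = 4.831, G_3 = 10^(−4.90/10) = 0.3236
  Stage 4: F_4 = 10^(6.29/10) = 4.256, G_4 = 10^(−6.29/10) = 0.2350
Friis cascade:
  F = 1.641 + (1.734 − 1)/112.2 + (4.831 − 1)/64.71 + (4.256 − 1)/20.94 = 1.862
NF = 10 log₁₀(1.862) = 2.70 dB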